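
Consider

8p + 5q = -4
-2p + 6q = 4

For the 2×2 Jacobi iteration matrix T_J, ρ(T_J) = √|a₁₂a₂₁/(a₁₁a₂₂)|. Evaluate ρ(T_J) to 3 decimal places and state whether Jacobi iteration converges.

0.456

a₁₂a₂₁/(a₁₁a₂₂) = (5)·(-2) / ((8)·(6)) = -0.208333
ρ = √|-0.208333| = √0.208333 = 0.456
ρ < 1, so Jacobi converges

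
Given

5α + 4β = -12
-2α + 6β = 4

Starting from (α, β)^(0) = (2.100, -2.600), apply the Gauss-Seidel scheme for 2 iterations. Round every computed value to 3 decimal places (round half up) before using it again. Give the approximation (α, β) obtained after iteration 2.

Iteration 1:
  α = (-12 - (4)·-2.600) / (5) = -0.320
  β = (4 - (-2)·-0.320) / (6) = 0.560
Iteration 2:
  α = (-12 - (4)·0.560) / (5) = -2.848
  β = (4 - (-2)·-2.848) / (6) = -0.283

(-2.848, -0.283)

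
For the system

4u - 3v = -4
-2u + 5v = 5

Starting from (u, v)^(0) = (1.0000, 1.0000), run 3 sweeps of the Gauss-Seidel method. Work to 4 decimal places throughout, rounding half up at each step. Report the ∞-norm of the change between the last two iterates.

0.0225

Iteration 1:
  u = (-4 - (-3)·1.0000) / (4) = -0.2500
  v = (5 - (-2)·-0.2500) / (5) = 0.9000
Iteration 2:
  u = (-4 - (-3)·0.9000) / (4) = -0.3250
  v = (5 - (-2)·-0.3250) / (5) = 0.8700
Iteration 3:
  u = (-4 - (-3)·0.8700) / (4) = -0.3475
  v = (5 - (-2)·-0.3475) / (5) = 0.8610
Change: (-0.0225, -0.0090) → max |·| = 0.0225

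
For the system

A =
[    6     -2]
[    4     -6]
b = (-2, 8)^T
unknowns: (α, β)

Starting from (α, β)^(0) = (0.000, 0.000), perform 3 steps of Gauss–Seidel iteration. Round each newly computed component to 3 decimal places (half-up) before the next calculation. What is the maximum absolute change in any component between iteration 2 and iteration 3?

0.115

Iteration 1:
  α = (-2 - (-2)·0.000) / (6) = -0.333
  β = (8 - (4)·-0.333) / (-6) = -1.555
Iteration 2:
  α = (-2 - (-2)·-1.555) / (6) = -0.852
  β = (8 - (4)·-0.852) / (-6) = -1.901
Iteration 3:
  α = (-2 - (-2)·-1.901) / (6) = -0.967
  β = (8 - (4)·-0.967) / (-6) = -1.978
Change: (-0.115, -0.077) → max |·| = 0.115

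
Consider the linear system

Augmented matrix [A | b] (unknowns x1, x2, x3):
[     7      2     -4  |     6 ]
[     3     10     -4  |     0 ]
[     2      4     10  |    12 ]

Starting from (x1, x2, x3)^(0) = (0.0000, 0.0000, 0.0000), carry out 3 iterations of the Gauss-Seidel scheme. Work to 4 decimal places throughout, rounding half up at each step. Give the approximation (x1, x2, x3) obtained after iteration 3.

(1.3732, -0.0548, 0.9473)

Iteration 1:
  x1 = (6 - (2)·0.0000 - (-4)·0.0000) / (7) = 0.8571
  x2 = (0 - (3)·0.8571 - (-4)·0.0000) / (10) = -0.2571
  x3 = (12 - (2)·0.8571 - (4)·-0.2571) / (10) = 1.1314
Iteration 2:
  x1 = (6 - (2)·-0.2571 - (-4)·1.1314) / (7) = 1.5771
  x2 = (0 - (3)·1.5771 - (-4)·1.1314) / (10) = -0.0206
  x3 = (12 - (2)·1.5771 - (4)·-0.0206) / (10) = 0.8928
Iteration 3:
  x1 = (6 - (2)·-0.0206 - (-4)·0.8928) / (7) = 1.3732
  x2 = (0 - (3)·1.3732 - (-4)·0.8928) / (10) = -0.0548
  x3 = (12 - (2)·1.3732 - (4)·-0.0548) / (10) = 0.9473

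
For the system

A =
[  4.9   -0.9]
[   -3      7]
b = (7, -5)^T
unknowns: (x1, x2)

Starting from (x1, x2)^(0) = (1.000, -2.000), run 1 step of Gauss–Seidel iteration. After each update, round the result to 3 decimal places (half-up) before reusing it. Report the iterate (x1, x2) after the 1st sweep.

Iteration 1:
  x1 = (7 - (-0.9)·-2.000) / (4.9) = 1.061
  x2 = (-5 - (-3)·1.061) / (7) = -0.260

(1.061, -0.260)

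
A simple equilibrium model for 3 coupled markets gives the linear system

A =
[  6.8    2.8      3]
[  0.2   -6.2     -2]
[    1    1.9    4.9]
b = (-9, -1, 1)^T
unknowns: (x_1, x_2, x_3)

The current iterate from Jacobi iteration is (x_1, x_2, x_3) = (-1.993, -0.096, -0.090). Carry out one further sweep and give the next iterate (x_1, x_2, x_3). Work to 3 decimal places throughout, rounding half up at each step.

One sweep:
  x_1 = (-9 - (2.8)·-0.096 - (3)·-0.090) / (6.8) = -1.244
  x_2 = (-1 - (0.2)·-1.993 - (-2)·-0.090) / (-6.2) = 0.126
  x_3 = (1 - (1)·-1.993 - (1.9)·-0.096) / (4.9) = 0.648

(-1.244, 0.126, 0.648)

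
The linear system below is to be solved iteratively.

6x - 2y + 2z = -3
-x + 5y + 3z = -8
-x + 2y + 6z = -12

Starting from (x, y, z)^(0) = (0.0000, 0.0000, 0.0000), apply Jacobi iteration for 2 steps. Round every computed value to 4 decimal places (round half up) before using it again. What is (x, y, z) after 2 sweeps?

Iteration 1:
  x = (-3 - (-2)·0.0000 - (2)·0.0000) / (6) = -0.5000
  y = (-8 - (-1)·0.0000 - (3)·0.0000) / (5) = -1.6000
  z = (-12 - (-1)·0.0000 - (2)·0.0000) / (6) = -2.0000
Iteration 2:
  x = (-3 - (-2)·-1.6000 - (2)·-2.0000) / (6) = -0.3667
  y = (-8 - (-1)·-0.5000 - (3)·-2.0000) / (5) = -0.5000
  z = (-12 - (-1)·-0.5000 - (2)·-1.6000) / (6) = -1.5500

(-0.3667, -0.5000, -1.5500)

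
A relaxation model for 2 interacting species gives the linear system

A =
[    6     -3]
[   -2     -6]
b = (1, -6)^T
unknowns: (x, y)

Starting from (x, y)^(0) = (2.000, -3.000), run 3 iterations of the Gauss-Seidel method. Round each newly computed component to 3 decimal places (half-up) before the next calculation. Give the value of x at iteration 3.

0.519

Iteration 1:
  x = (1 - (-3)·-3.000) / (6) = -1.333
  y = (-6 - (-2)·-1.333) / (-6) = 1.444
Iteration 2:
  x = (1 - (-3)·1.444) / (6) = 0.889
  y = (-6 - (-2)·0.889) / (-6) = 0.704
Iteration 3:
  x = (1 - (-3)·0.704) / (6) = 0.519
  y = (-6 - (-2)·0.519) / (-6) = 0.827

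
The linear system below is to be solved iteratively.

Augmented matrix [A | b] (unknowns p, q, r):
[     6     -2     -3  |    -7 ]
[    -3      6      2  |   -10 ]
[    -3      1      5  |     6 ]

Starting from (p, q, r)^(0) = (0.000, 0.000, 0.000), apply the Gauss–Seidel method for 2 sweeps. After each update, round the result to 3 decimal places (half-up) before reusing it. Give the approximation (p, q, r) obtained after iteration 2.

(-1.442, -2.704, 0.876)

Iteration 1:
  p = (-7 - (-2)·0.000 - (-3)·0.000) / (6) = -1.167
  q = (-10 - (-3)·-1.167 - (2)·0.000) / (6) = -2.250
  r = (6 - (-3)·-1.167 - (1)·-2.250) / (5) = 0.950
Iteration 2:
  p = (-7 - (-2)·-2.250 - (-3)·0.950) / (6) = -1.442
  q = (-10 - (-3)·-1.442 - (2)·0.950) / (6) = -2.704
  r = (6 - (-3)·-1.442 - (1)·-2.704) / (5) = 0.876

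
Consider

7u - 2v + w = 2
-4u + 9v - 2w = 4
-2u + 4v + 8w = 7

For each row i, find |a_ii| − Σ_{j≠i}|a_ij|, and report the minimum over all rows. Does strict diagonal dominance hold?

2

row 1: |7| − (2+1) = 4
row 2: |9| − (4+2) = 3
row 3: |8| − (2+4) = 2
minimum over rows = 2 → strictly diagonally dominant (convergence guaranteed)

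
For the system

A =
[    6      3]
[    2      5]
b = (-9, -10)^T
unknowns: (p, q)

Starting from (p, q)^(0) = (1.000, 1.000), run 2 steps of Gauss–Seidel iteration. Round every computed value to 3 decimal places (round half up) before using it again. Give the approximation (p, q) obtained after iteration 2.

(-0.900, -1.640)

Iteration 1:
  p = (-9 - (3)·1.000) / (6) = -2.000
  q = (-10 - (2)·-2.000) / (5) = -1.200
Iteration 2:
  p = (-9 - (3)·-1.200) / (6) = -0.900
  q = (-10 - (2)·-0.900) / (5) = -1.640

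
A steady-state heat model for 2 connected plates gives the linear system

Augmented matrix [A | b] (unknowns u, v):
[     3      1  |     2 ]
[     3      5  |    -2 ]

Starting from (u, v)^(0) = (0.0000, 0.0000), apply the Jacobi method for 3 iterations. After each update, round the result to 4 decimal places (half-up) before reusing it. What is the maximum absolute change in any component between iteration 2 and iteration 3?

Iteration 1:
  u = (2 - (1)·0.0000) / (3) = 0.6667
  v = (-2 - (3)·0.0000) / (5) = -0.4000
Iteration 2:
  u = (2 - (1)·-0.4000) / (3) = 0.8000
  v = (-2 - (3)·0.6667) / (5) = -0.8000
Iteration 3:
  u = (2 - (1)·-0.8000) / (3) = 0.9333
  v = (-2 - (3)·0.8000) / (5) = -0.8800
Change: (0.1333, -0.0800) → max |·| = 0.1333

0.1333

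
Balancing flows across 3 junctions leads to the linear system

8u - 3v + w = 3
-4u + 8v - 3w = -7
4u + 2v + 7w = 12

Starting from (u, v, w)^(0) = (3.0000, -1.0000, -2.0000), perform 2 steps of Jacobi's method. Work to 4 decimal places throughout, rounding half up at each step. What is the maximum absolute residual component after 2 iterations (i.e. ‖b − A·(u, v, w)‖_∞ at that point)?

4.1341

Iteration 1:
  u = (3 - (-3)·-1.0000 - (1)·-2.0000) / (8) = 0.2500
  v = (-7 - (-4)·3.0000 - (-3)·-2.0000) / (8) = -0.1250
  w = (12 - (4)·3.0000 - (2)·-1.0000) / (7) = 0.2857
Iteration 2:
  u = (3 - (-3)·-0.1250 - (1)·0.2857) / (8) = 0.2924
  v = (-7 - (-4)·0.2500 - (-3)·0.2857) / (8) = -0.6429
  w = (12 - (4)·0.2500 - (2)·-0.1250) / (7) = 1.6071
Residual b − A·x = (-2.8750, 4.1341, 0.8665); ∞-norm = 4.1341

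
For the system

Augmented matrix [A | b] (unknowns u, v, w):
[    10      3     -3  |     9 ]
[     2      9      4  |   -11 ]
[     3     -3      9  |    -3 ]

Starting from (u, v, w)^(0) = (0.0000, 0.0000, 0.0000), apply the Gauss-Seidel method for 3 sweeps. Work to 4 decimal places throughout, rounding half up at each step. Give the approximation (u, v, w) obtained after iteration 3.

Iteration 1:
  u = (9 - (3)·0.0000 - (-3)·0.0000) / (10) = 0.9000
  v = (-11 - (2)·0.9000 - (4)·0.0000) / (9) = -1.4222
  w = (-3 - (3)·0.9000 - (-3)·-1.4222) / (9) = -1.1074
Iteration 2:
  u = (9 - (3)·-1.4222 - (-3)·-1.1074) / (10) = 0.9944
  v = (-11 - (2)·0.9944 - (4)·-1.1074) / (9) = -0.9510
  w = (-3 - (3)·0.9944 - (-3)·-0.9510) / (9) = -0.9818
Iteration 3:
  u = (9 - (3)·-0.9510 - (-3)·-0.9818) / (10) = 0.8908
  v = (-11 - (2)·0.8908 - (4)·-0.9818) / (9) = -0.9838
  w = (-3 - (3)·0.8908 - (-3)·-0.9838) / (9) = -0.9582

(0.8908, -0.9838, -0.9582)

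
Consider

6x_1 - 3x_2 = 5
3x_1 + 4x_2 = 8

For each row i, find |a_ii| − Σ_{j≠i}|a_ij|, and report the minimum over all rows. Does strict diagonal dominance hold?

row 1: |6| − (3) = 3
row 2: |4| − (3) = 1
minimum over rows = 1 → strictly diagonally dominant (convergence guaranteed)

1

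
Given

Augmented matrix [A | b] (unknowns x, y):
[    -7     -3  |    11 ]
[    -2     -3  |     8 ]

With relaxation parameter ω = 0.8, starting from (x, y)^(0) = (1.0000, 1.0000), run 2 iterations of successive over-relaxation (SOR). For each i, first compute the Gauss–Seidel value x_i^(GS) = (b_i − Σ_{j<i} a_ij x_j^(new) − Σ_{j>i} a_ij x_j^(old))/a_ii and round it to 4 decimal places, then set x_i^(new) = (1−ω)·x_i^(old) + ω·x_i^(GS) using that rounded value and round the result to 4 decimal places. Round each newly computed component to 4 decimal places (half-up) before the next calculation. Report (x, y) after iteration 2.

Iteration 1:
  x: GS value = (11 - (-3)·1.0000) / (-7) = -2.0000;  x ← (1−ω)·1.0000 + ω·-2.0000 = -1.4000
  y: GS value = (8 - (-2)·-1.4000) / (-3) = -1.7333;  y ← (1−ω)·1.0000 + ω·-1.7333 = -1.1866
Iteration 2:
  x: GS value = (11 - (-3)·-1.1866) / (-7) = -1.0629;  x ← (1−ω)·-1.4000 + ω·-1.0629 = -1.1303
  y: GS value = (8 - (-2)·-1.1303) / (-3) = -1.9131;  y ← (1−ω)·-1.1866 + ω·-1.9131 = -1.7678

(-1.1303, -1.7678)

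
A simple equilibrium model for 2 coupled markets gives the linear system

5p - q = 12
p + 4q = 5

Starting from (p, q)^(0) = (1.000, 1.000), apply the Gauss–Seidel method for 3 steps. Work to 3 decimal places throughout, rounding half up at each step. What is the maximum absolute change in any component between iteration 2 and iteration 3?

Iteration 1:
  p = (12 - (-1)·1.000) / (5) = 2.600
  q = (5 - (1)·2.600) / (4) = 0.600
Iteration 2:
  p = (12 - (-1)·0.600) / (5) = 2.520
  q = (5 - (1)·2.520) / (4) = 0.620
Iteration 3:
  p = (12 - (-1)·0.620) / (5) = 2.524
  q = (5 - (1)·2.524) / (4) = 0.619
Change: (0.004, -0.001) → max |·| = 0.004

0.004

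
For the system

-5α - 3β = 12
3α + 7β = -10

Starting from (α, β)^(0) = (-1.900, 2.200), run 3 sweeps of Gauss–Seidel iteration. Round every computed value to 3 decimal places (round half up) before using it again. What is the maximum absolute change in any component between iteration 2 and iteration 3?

0.314

Iteration 1:
  α = (12 - (-3)·2.200) / (-5) = -3.720
  β = (-10 - (3)·-3.720) / (7) = 0.166
Iteration 2:
  α = (12 - (-3)·0.166) / (-5) = -2.500
  β = (-10 - (3)·-2.500) / (7) = -0.357
Iteration 3:
  α = (12 - (-3)·-0.357) / (-5) = -2.186
  β = (-10 - (3)·-2.186) / (7) = -0.492
Change: (0.314, -0.135) → max |·| = 0.314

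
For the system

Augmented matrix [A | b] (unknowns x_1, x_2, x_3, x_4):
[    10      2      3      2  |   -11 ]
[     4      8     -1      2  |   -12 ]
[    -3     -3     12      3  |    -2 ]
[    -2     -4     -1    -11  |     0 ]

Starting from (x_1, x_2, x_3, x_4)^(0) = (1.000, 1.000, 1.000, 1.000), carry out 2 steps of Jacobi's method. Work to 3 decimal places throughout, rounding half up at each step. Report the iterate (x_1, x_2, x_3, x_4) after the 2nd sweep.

(-0.573, -0.431, -0.989, 1.092)

Iteration 1:
  x_1 = (-11 - (2)·1.000 - (3)·1.000 - (2)·1.000) / (10) = -1.800
  x_2 = (-12 - (4)·1.000 - (-1)·1.000 - (2)·1.000) / (8) = -2.125
  x_3 = (-2 - (-3)·1.000 - (-3)·1.000 - (3)·1.000) / (12) = 0.083
  x_4 = (0 - (-2)·1.000 - (-4)·1.000 - (-1)·1.000) / (-11) = -0.636
Iteration 2:
  x_1 = (-11 - (2)·-2.125 - (3)·0.083 - (2)·-0.636) / (10) = -0.573
  x_2 = (-12 - (4)·-1.800 - (-1)·0.083 - (2)·-0.636) / (8) = -0.431
  x_3 = (-2 - (-3)·-1.800 - (-3)·-2.125 - (3)·-0.636) / (12) = -0.989
  x_4 = (0 - (-2)·-1.800 - (-4)·-2.125 - (-1)·0.083) / (-11) = 1.092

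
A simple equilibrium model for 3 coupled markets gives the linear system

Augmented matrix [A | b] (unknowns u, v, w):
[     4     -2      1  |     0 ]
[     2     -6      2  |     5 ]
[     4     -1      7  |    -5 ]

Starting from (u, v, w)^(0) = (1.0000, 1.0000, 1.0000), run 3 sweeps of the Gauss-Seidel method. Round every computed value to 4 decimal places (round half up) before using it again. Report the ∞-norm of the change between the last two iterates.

Iteration 1:
  u = (0 - (-2)·1.0000 - (1)·1.0000) / (4) = 0.2500
  v = (5 - (2)·0.2500 - (2)·1.0000) / (-6) = -0.4167
  w = (-5 - (4)·0.2500 - (-1)·-0.4167) / (7) = -0.9167
Iteration 2:
  u = (0 - (-2)·-0.4167 - (1)·-0.9167) / (4) = 0.0208
  v = (5 - (2)·0.0208 - (2)·-0.9167) / (-6) = -1.1320
  w = (-5 - (4)·0.0208 - (-1)·-1.1320) / (7) = -0.8879
Iteration 3:
  u = (0 - (-2)·-1.1320 - (1)·-0.8879) / (4) = -0.3440
  v = (5 - (2)·-0.3440 - (2)·-0.8879) / (-6) = -1.2440
  w = (-5 - (4)·-0.3440 - (-1)·-1.2440) / (7) = -0.6954
Change: (-0.3648, -0.1120, 0.1925) → max |·| = 0.3648

0.3648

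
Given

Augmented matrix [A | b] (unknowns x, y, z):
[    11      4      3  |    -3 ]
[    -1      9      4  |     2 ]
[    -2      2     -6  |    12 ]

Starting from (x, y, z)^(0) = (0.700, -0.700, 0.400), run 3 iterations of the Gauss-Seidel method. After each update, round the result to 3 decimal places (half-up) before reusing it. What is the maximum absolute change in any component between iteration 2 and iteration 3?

0.460

Iteration 1:
  x = (-3 - (4)·-0.700 - (3)·0.400) / (11) = -0.127
  y = (2 - (-1)·-0.127 - (4)·0.400) / (9) = 0.030
  z = (12 - (-2)·-0.127 - (2)·0.030) / (-6) = -1.948
Iteration 2:
  x = (-3 - (4)·0.030 - (3)·-1.948) / (11) = 0.248
  y = (2 - (-1)·0.248 - (4)·-1.948) / (9) = 1.116
  z = (12 - (-2)·0.248 - (2)·1.116) / (-6) = -1.711
Iteration 3:
  x = (-3 - (4)·1.116 - (3)·-1.711) / (11) = -0.212
  y = (2 - (-1)·-0.212 - (4)·-1.711) / (9) = 0.959
  z = (12 - (-2)·-0.212 - (2)·0.959) / (-6) = -1.610
Change: (-0.460, -0.157, 0.101) → max |·| = 0.460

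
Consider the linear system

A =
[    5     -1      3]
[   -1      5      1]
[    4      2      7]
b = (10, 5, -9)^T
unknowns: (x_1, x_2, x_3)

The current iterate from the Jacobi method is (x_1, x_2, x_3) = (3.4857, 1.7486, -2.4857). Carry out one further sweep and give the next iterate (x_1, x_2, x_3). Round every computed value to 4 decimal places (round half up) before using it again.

(3.8411, 2.1943, -3.7771)

One sweep:
  x_1 = (10 - (-1)·1.7486 - (3)·-2.4857) / (5) = 3.8411
  x_2 = (5 - (-1)·3.4857 - (1)·-2.4857) / (5) = 2.1943
  x_3 = (-9 - (4)·3.4857 - (2)·1.7486) / (7) = -3.7771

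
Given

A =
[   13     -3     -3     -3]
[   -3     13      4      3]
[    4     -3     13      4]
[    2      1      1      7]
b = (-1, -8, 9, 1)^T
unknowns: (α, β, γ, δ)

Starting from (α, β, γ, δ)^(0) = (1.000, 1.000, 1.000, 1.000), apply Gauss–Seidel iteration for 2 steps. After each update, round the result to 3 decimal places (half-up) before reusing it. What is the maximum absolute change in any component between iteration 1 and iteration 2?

Iteration 1:
  α = (-1 - (-3)·1.000 - (-3)·1.000 - (-3)·1.000) / (13) = 0.615
  β = (-8 - (-3)·0.615 - (4)·1.000 - (3)·1.000) / (13) = -1.012
  γ = (9 - (4)·0.615 - (-3)·-1.012 - (4)·1.000) / (13) = -0.038
  δ = (1 - (2)·0.615 - (1)·-1.012 - (1)·-0.038) / (7) = 0.117
Iteration 2:
  α = (-1 - (-3)·-1.012 - (-3)·-0.038 - (-3)·0.117) / (13) = -0.292
  β = (-8 - (-3)·-0.292 - (4)·-0.038 - (3)·0.117) / (13) = -0.698
  γ = (9 - (4)·-0.292 - (-3)·-0.698 - (4)·0.117) / (13) = 0.585
  δ = (1 - (2)·-0.292 - (1)·-0.698 - (1)·0.585) / (7) = 0.242
Change: (-0.907, 0.314, 0.623, 0.125) → max |·| = 0.907

0.907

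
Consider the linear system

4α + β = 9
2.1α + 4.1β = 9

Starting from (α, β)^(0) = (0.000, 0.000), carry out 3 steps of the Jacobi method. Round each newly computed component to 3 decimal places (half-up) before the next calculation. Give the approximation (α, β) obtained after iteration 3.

Iteration 1:
  α = (9 - (1)·0.000) / (4) = 2.250
  β = (9 - (2.1)·0.000) / (4.1) = 2.195
Iteration 2:
  α = (9 - (1)·2.195) / (4) = 1.701
  β = (9 - (2.1)·2.250) / (4.1) = 1.043
Iteration 3:
  α = (9 - (1)·1.043) / (4) = 1.989
  β = (9 - (2.1)·1.701) / (4.1) = 1.324

(1.989, 1.324)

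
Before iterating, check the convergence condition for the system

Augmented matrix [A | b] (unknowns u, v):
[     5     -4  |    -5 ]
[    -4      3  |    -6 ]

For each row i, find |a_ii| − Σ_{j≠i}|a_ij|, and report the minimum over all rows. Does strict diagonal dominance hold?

-1

row 1: |5| − (4) = 1
row 2: |3| − (4) = -1
minimum over rows = -1 → not strictly diagonally dominant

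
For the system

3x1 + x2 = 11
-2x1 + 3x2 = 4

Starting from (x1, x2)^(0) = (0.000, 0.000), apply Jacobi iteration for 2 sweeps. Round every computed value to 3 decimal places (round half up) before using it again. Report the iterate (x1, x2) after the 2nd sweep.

(3.222, 3.778)

Iteration 1:
  x1 = (11 - (1)·0.000) / (3) = 3.667
  x2 = (4 - (-2)·0.000) / (3) = 1.333
Iteration 2:
  x1 = (11 - (1)·1.333) / (3) = 3.222
  x2 = (4 - (-2)·3.667) / (3) = 3.778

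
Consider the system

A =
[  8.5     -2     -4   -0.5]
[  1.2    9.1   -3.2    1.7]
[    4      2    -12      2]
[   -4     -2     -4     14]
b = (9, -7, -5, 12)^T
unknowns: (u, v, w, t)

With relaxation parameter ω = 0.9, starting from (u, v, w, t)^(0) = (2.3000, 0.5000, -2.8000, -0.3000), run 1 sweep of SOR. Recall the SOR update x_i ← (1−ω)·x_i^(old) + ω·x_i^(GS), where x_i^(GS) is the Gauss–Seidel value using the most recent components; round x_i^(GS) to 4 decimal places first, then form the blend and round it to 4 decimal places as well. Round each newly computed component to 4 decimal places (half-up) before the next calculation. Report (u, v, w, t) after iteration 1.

Iteration 1:
  u: GS value = (9 - (-2)·0.5000 - (-4)·-2.8000 - (-0.5)·-0.3000) / (8.5) = -0.1588;  u ← (1−ω)·2.3000 + ω·-0.1588 = 0.0871
  v: GS value = (-7 - (1.2)·0.0871 - (-3.2)·-2.8000 - (1.7)·-0.3000) / (9.1) = -1.7093;  v ← (1−ω)·0.5000 + ω·-1.7093 = -1.4884
  w: GS value = (-5 - (4)·0.0871 - (2)·-1.4884 - (2)·-0.3000) / (-12) = 0.1476;  w ← (1−ω)·-2.8000 + ω·0.1476 = -0.1472
  t: GS value = (12 - (-4)·0.0871 - (-2)·-1.4884 - (-4)·-0.1472) / (14) = 0.6273;  t ← (1−ω)·-0.3000 + ω·0.6273 = 0.5346

(0.0871, -1.4884, -0.1472, 0.5346)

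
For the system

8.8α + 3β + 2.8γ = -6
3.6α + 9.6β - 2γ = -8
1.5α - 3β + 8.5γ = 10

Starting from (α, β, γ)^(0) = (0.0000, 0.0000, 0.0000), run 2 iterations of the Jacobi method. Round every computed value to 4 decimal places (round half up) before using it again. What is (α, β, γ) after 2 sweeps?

(-0.7721, -0.3326, 1.0027)

Iteration 1:
  α = (-6 - (3)·0.0000 - (2.8)·0.0000) / (8.8) = -0.6818
  β = (-8 - (3.6)·0.0000 - (-2)·0.0000) / (9.6) = -0.8333
  γ = (10 - (1.5)·0.0000 - (-3)·0.0000) / (8.5) = 1.1765
Iteration 2:
  α = (-6 - (3)·-0.8333 - (2.8)·1.1765) / (8.8) = -0.7721
  β = (-8 - (3.6)·-0.6818 - (-2)·1.1765) / (9.6) = -0.3326
  γ = (10 - (1.5)·-0.6818 - (-3)·-0.8333) / (8.5) = 1.0027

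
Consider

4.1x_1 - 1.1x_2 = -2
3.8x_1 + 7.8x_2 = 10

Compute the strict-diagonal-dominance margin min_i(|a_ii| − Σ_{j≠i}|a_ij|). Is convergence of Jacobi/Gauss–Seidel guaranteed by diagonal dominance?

3

row 1: |4.1| − (1.1) = 3
row 2: |7.8| − (3.8) = 4
minimum over rows = 3 → strictly diagonally dominant (convergence guaranteed)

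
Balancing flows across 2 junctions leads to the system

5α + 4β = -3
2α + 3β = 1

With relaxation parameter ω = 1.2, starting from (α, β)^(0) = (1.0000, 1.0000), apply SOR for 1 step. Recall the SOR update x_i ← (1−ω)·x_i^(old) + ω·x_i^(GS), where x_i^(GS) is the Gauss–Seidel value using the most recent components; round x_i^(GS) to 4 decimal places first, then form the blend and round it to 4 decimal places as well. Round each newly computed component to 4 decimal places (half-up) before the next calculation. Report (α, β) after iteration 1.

Iteration 1:
  α: GS value = (-3 - (4)·1.0000) / (5) = -1.4000;  α ← (1−ω)·1.0000 + ω·-1.4000 = -1.8800
  β: GS value = (1 - (2)·-1.8800) / (3) = 1.5867;  β ← (1−ω)·1.0000 + ω·1.5867 = 1.7040

(-1.8800, 1.7040)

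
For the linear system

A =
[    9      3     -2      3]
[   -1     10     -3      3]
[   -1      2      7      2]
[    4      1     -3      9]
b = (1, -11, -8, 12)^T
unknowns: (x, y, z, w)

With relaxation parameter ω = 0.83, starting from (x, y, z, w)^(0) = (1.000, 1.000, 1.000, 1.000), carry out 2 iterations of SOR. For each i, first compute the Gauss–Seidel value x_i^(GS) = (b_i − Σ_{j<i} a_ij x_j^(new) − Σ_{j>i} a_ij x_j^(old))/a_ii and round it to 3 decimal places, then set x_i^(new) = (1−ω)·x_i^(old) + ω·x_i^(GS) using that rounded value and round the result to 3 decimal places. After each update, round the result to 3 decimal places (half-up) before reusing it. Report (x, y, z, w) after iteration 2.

Iteration 1:
  x: GS value = (1 - (3)·1.000 - (-2)·1.000 - (3)·1.000) / (9) = -0.333;  x ← (1−ω)·1.000 + ω·-0.333 = -0.106
  y: GS value = (-11 - (-1)·-0.106 - (-3)·1.000 - (3)·1.000) / (10) = -1.111;  y ← (1−ω)·1.000 + ω·-1.111 = -0.752
  z: GS value = (-8 - (-1)·-0.106 - (2)·-0.752 - (2)·1.000) / (7) = -1.229;  z ← (1−ω)·1.000 + ω·-1.229 = -0.850
  w: GS value = (12 - (4)·-0.106 - (1)·-0.752 - (-3)·-0.850) / (9) = 1.181;  w ← (1−ω)·1.000 + ω·1.181 = 1.150
Iteration 2:
  x: GS value = (1 - (3)·-0.752 - (-2)·-0.850 - (3)·1.150) / (9) = -0.210;  x ← (1−ω)·-0.106 + ω·-0.210 = -0.192
  y: GS value = (-11 - (-1)·-0.192 - (-3)·-0.850 - (3)·1.150) / (10) = -1.719;  y ← (1−ω)·-0.752 + ω·-1.719 = -1.555
  z: GS value = (-8 - (-1)·-0.192 - (2)·-1.555 - (2)·1.150) / (7) = -1.055;  z ← (1−ω)·-0.850 + ω·-1.055 = -1.020
  w: GS value = (12 - (4)·-0.192 - (1)·-1.555 - (-3)·-1.020) / (9) = 1.251;  w ← (1−ω)·1.150 + ω·1.251 = 1.234

(-0.192, -1.555, -1.020, 1.234)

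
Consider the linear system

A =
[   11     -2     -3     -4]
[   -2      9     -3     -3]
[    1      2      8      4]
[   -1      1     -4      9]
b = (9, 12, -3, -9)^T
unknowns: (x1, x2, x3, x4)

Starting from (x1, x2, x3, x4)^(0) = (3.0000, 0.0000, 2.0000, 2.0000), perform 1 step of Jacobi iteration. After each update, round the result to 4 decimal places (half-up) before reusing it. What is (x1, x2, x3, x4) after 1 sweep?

(2.0909, 3.3333, -1.7500, 0.2222)

Iteration 1:
  x1 = (9 - (-2)·0.0000 - (-3)·2.0000 - (-4)·2.0000) / (11) = 2.0909
  x2 = (12 - (-2)·3.0000 - (-3)·2.0000 - (-3)·2.0000) / (9) = 3.3333
  x3 = (-3 - (1)·3.0000 - (2)·0.0000 - (4)·2.0000) / (8) = -1.7500
  x4 = (-9 - (-1)·3.0000 - (1)·0.0000 - (-4)·2.0000) / (9) = 0.2222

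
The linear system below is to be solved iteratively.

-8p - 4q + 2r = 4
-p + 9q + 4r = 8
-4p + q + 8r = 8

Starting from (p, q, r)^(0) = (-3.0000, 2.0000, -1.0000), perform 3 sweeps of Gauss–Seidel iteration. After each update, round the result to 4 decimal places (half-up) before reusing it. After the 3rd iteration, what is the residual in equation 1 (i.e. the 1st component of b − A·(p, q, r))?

Iteration 1:
  p = (4 - (-4)·2.0000 - (2)·-1.0000) / (-8) = -1.7500
  q = (8 - (-1)·-1.7500 - (4)·-1.0000) / (9) = 1.1389
  r = (8 - (-4)·-1.7500 - (1)·1.1389) / (8) = -0.0174
Iteration 2:
  p = (4 - (-4)·1.1389 - (2)·-0.0174) / (-8) = -1.0738
  q = (8 - (-1)·-1.0738 - (4)·-0.0174) / (9) = 0.7773
  r = (8 - (-4)·-1.0738 - (1)·0.7773) / (8) = 0.3659
Iteration 3:
  p = (4 - (-4)·0.7773 - (2)·0.3659) / (-8) = -0.7972
  q = (8 - (-1)·-0.7972 - (4)·0.3659) / (9) = 0.6377
  r = (8 - (-4)·-0.7972 - (1)·0.6377) / (8) = 0.5217
Residual b − A·x = (-0.8702, -0.6233, -0.0001)

-0.8702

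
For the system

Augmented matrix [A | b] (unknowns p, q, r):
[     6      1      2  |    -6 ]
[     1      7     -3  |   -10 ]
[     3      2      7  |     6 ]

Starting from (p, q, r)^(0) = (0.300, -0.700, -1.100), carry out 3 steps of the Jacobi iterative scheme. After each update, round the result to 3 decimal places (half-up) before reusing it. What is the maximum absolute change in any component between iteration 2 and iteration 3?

Iteration 1:
  p = (-6 - (1)·-0.700 - (2)·-1.100) / (6) = -0.517
  q = (-10 - (1)·0.300 - (-3)·-1.100) / (7) = -1.943
  r = (6 - (3)·0.300 - (2)·-0.700) / (7) = 0.929
Iteration 2:
  p = (-6 - (1)·-1.943 - (2)·0.929) / (6) = -0.986
  q = (-10 - (1)·-0.517 - (-3)·0.929) / (7) = -0.957
  r = (6 - (3)·-0.517 - (2)·-1.943) / (7) = 1.634
Iteration 3:
  p = (-6 - (1)·-0.957 - (2)·1.634) / (6) = -1.385
  q = (-10 - (1)·-0.986 - (-3)·1.634) / (7) = -0.587
  r = (6 - (3)·-0.986 - (2)·-0.957) / (7) = 1.553
Change: (-0.399, 0.370, -0.081) → max |·| = 0.399

0.399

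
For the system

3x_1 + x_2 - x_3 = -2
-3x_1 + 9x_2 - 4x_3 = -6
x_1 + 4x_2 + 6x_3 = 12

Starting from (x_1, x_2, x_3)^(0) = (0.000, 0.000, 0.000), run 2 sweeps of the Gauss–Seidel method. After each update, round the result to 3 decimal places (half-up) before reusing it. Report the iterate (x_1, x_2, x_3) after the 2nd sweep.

Iteration 1:
  x_1 = (-2 - (1)·0.000 - (-1)·0.000) / (3) = -0.667
  x_2 = (-6 - (-3)·-0.667 - (-4)·0.000) / (9) = -0.889
  x_3 = (12 - (1)·-0.667 - (4)·-0.889) / (6) = 2.704
Iteration 2:
  x_1 = (-2 - (1)·-0.889 - (-1)·2.704) / (3) = 0.531
  x_2 = (-6 - (-3)·0.531 - (-4)·2.704) / (9) = 0.712
  x_3 = (12 - (1)·0.531 - (4)·0.712) / (6) = 1.437

(0.531, 0.712, 1.437)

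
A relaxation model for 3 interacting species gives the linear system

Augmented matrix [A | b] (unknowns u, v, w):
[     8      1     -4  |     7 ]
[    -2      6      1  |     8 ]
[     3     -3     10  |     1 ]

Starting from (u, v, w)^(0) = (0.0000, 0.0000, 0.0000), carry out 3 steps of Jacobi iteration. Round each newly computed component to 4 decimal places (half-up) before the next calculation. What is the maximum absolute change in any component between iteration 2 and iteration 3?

Iteration 1:
  u = (7 - (1)·0.0000 - (-4)·0.0000) / (8) = 0.8750
  v = (8 - (-2)·0.0000 - (1)·0.0000) / (6) = 1.3333
  w = (1 - (3)·0.0000 - (-3)·0.0000) / (10) = 0.1000
Iteration 2:
  u = (7 - (1)·1.3333 - (-4)·0.1000) / (8) = 0.7583
  v = (8 - (-2)·0.8750 - (1)·0.1000) / (6) = 1.6083
  w = (1 - (3)·0.8750 - (-3)·1.3333) / (10) = 0.2375
Iteration 3:
  u = (7 - (1)·1.6083 - (-4)·0.2375) / (8) = 0.7927
  v = (8 - (-2)·0.7583 - (1)·0.2375) / (6) = 1.5465
  w = (1 - (3)·0.7583 - (-3)·1.6083) / (10) = 0.3550
Change: (0.0344, -0.0618, 0.1175) → max |·| = 0.1175

0.1175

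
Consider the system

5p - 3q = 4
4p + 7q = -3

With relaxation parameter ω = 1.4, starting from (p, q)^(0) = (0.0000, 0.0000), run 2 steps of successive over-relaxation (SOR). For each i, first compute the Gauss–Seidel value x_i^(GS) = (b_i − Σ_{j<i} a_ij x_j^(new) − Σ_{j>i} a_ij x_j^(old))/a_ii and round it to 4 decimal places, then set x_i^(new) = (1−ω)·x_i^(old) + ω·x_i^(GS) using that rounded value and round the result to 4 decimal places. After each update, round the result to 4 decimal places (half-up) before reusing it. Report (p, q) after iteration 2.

Iteration 1:
  p: GS value = (4 - (-3)·0.0000) / (5) = 0.8000;  p ← (1−ω)·0.0000 + ω·0.8000 = 1.1200
  q: GS value = (-3 - (4)·1.1200) / (7) = -1.0686;  q ← (1−ω)·0.0000 + ω·-1.0686 = -1.4960
Iteration 2:
  p: GS value = (4 - (-3)·-1.4960) / (5) = -0.0976;  p ← (1−ω)·1.1200 + ω·-0.0976 = -0.5846
  q: GS value = (-3 - (4)·-0.5846) / (7) = -0.0945;  q ← (1−ω)·-1.4960 + ω·-0.0945 = 0.4661

(-0.5846, 0.4661)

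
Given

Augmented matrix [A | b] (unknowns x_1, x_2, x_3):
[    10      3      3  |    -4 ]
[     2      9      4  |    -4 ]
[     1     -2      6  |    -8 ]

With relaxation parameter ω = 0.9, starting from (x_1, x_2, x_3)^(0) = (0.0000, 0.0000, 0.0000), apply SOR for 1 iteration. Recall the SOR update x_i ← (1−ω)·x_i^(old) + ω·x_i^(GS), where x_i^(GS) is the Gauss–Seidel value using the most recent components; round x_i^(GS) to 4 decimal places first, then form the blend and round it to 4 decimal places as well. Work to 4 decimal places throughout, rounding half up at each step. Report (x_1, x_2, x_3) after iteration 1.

Iteration 1:
  x_1: GS value = (-4 - (3)·0.0000 - (3)·0.0000) / (10) = -0.4000;  x_1 ← (1−ω)·0.0000 + ω·-0.4000 = -0.3600
  x_2: GS value = (-4 - (2)·-0.3600 - (4)·0.0000) / (9) = -0.3644;  x_2 ← (1−ω)·0.0000 + ω·-0.3644 = -0.3280
  x_3: GS value = (-8 - (1)·-0.3600 - (-2)·-0.3280) / (6) = -1.3827;  x_3 ← (1−ω)·0.0000 + ω·-1.3827 = -1.2444

(-0.3600, -0.3280, -1.2444)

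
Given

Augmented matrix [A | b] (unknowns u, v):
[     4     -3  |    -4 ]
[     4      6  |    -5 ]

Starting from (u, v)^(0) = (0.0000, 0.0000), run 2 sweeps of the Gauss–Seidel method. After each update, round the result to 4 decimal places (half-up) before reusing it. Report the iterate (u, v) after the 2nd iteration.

(-1.1250, -0.0833)

Iteration 1:
  u = (-4 - (-3)·0.0000) / (4) = -1.0000
  v = (-5 - (4)·-1.0000) / (6) = -0.1667
Iteration 2:
  u = (-4 - (-3)·-0.1667) / (4) = -1.1250
  v = (-5 - (4)·-1.1250) / (6) = -0.0833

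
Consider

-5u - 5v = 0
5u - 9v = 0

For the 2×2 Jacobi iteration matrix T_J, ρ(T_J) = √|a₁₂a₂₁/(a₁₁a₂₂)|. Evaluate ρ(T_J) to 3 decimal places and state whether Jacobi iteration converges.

0.745

a₁₂a₂₁/(a₁₁a₂₂) = (-5)·(5) / ((-5)·(-9)) = -0.555556
ρ = √|-0.555556| = √0.555556 = 0.745
ρ < 1, so Jacobi converges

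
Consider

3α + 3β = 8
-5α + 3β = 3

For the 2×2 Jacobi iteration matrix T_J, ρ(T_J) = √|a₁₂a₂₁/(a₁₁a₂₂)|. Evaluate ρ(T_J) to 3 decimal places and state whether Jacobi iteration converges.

1.291

a₁₂a₂₁/(a₁₁a₂₂) = (3)·(-5) / ((3)·(3)) = -1.666667
ρ = √|-1.666667| = √1.666667 = 1.291
ρ > 1, so Jacobi diverges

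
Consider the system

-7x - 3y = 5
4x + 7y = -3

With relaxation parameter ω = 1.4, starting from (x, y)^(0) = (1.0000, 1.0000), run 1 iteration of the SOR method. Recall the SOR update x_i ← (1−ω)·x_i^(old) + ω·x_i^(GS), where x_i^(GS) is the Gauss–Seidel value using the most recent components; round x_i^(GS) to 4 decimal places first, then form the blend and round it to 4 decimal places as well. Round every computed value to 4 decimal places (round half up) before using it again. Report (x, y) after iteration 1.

(-2.0001, 0.6000)

Iteration 1:
  x: GS value = (5 - (-3)·1.0000) / (-7) = -1.1429;  x ← (1−ω)·1.0000 + ω·-1.1429 = -2.0001
  y: GS value = (-3 - (4)·-2.0001) / (7) = 0.7143;  y ← (1−ω)·1.0000 + ω·0.7143 = 0.6000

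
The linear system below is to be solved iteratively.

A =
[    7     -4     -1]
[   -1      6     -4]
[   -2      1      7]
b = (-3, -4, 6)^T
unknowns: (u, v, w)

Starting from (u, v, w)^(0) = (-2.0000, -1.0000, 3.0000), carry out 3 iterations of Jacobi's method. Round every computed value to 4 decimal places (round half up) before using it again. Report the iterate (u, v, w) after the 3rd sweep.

(-0.6220, -0.2653, 0.9835)

Iteration 1:
  u = (-3 - (-4)·-1.0000 - (-1)·3.0000) / (7) = -0.5714
  v = (-4 - (-1)·-2.0000 - (-4)·3.0000) / (6) = 1.0000
  w = (6 - (-2)·-2.0000 - (1)·-1.0000) / (7) = 0.4286
Iteration 2:
  u = (-3 - (-4)·1.0000 - (-1)·0.4286) / (7) = 0.2041
  v = (-4 - (-1)·-0.5714 - (-4)·0.4286) / (6) = -0.4762
  w = (6 - (-2)·-0.5714 - (1)·1.0000) / (7) = 0.5510
Iteration 3:
  u = (-3 - (-4)·-0.4762 - (-1)·0.5510) / (7) = -0.6220
  v = (-4 - (-1)·0.2041 - (-4)·0.5510) / (6) = -0.2653
  w = (6 - (-2)·0.2041 - (1)·-0.4762) / (7) = 0.9835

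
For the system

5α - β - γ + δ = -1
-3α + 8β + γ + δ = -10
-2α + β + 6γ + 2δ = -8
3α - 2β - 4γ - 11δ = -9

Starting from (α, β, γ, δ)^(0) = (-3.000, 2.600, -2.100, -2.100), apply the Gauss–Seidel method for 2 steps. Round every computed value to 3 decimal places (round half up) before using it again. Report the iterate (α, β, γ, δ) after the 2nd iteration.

(-0.640, -1.583, -1.673, 1.540)

Iteration 1:
  α = (-1 - (-1)·2.600 - (-1)·-2.100 - (1)·-2.100) / (5) = 0.320
  β = (-10 - (-3)·0.320 - (1)·-2.100 - (1)·-2.100) / (8) = -0.605
  γ = (-8 - (-2)·0.320 - (1)·-0.605 - (2)·-2.100) / (6) = -0.426
  δ = (-9 - (3)·0.320 - (-2)·-0.605 - (-4)·-0.426) / (-11) = 1.170
Iteration 2:
  α = (-1 - (-1)·-0.605 - (-1)·-0.426 - (1)·1.170) / (5) = -0.640
  β = (-10 - (-3)·-0.640 - (1)·-0.426 - (1)·1.170) / (8) = -1.583
  γ = (-8 - (-2)·-0.640 - (1)·-1.583 - (2)·1.170) / (6) = -1.673
  δ = (-9 - (3)·-0.640 - (-2)·-1.583 - (-4)·-1.673) / (-11) = 1.540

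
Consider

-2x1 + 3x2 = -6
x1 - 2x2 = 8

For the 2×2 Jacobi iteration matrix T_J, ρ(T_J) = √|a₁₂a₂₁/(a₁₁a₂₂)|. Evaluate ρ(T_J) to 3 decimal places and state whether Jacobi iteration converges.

0.866

a₁₂a₂₁/(a₁₁a₂₂) = (3)·(1) / ((-2)·(-2)) = 0.750000
ρ = √|0.750000| = √0.750000 = 0.866
ρ < 1, so Jacobi converges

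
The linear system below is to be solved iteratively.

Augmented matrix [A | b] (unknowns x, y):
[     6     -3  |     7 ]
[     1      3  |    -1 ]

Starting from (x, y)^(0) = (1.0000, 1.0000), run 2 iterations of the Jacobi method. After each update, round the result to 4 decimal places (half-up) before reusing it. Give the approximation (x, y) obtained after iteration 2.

Iteration 1:
  x = (7 - (-3)·1.0000) / (6) = 1.6667
  y = (-1 - (1)·1.0000) / (3) = -0.6667
Iteration 2:
  x = (7 - (-3)·-0.6667) / (6) = 0.8333
  y = (-1 - (1)·1.6667) / (3) = -0.8889

(0.8333, -0.8889)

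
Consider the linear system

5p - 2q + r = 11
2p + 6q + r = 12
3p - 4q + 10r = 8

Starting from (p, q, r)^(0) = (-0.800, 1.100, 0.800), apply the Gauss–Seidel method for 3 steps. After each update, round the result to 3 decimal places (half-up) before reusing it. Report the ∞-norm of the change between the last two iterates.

Iteration 1:
  p = (11 - (-2)·1.100 - (1)·0.800) / (5) = 2.480
  q = (12 - (2)·2.480 - (1)·0.800) / (6) = 1.040
  r = (8 - (3)·2.480 - (-4)·1.040) / (10) = 0.472
Iteration 2:
  p = (11 - (-2)·1.040 - (1)·0.472) / (5) = 2.522
  q = (12 - (2)·2.522 - (1)·0.472) / (6) = 1.081
  r = (8 - (3)·2.522 - (-4)·1.081) / (10) = 0.476
Iteration 3:
  p = (11 - (-2)·1.081 - (1)·0.476) / (5) = 2.537
  q = (12 - (2)·2.537 - (1)·0.476) / (6) = 1.075
  r = (8 - (3)·2.537 - (-4)·1.075) / (10) = 0.469
Change: (0.015, -0.006, -0.007) → max |·| = 0.015

0.015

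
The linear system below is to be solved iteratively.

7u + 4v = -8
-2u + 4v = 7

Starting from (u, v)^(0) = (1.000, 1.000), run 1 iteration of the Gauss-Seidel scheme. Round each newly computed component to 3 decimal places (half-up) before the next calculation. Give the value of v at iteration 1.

0.893

Iteration 1:
  u = (-8 - (4)·1.000) / (7) = -1.714
  v = (7 - (-2)·-1.714) / (4) = 0.893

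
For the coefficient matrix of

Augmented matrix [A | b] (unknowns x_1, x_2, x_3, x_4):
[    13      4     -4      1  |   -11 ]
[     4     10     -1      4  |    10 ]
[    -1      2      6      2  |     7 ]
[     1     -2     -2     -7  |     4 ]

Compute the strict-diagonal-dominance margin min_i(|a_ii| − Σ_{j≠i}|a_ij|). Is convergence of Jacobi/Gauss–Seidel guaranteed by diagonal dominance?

1

row 1: |13| − (4+4+1) = 4
row 2: |10| − (4+1+4) = 1
row 3: |6| − (1+2+2) = 1
row 4: |-7| − (1+2+2) = 2
minimum over rows = 1 → strictly diagonally dominant (convergence guaranteed)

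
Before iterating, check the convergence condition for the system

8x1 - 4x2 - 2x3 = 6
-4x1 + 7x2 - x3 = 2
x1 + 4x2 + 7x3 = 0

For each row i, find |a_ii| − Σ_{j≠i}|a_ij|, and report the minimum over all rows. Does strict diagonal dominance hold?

2

row 1: |8| − (4+2) = 2
row 2: |7| − (4+1) = 2
row 3: |7| − (1+4) = 2
minimum over rows = 2 → strictly diagonally dominant (convergence guaranteed)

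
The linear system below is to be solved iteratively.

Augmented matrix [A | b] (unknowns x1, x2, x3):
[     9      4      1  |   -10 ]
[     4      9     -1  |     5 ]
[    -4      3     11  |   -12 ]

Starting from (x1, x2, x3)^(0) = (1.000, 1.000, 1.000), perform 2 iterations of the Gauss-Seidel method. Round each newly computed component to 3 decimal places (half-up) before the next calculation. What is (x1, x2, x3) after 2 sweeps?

(-1.506, 0.994, -1.910)

Iteration 1:
  x1 = (-10 - (4)·1.000 - (1)·1.000) / (9) = -1.667
  x2 = (5 - (4)·-1.667 - (-1)·1.000) / (9) = 1.408
  x3 = (-12 - (-4)·-1.667 - (3)·1.408) / (11) = -2.081
Iteration 2:
  x1 = (-10 - (4)·1.408 - (1)·-2.081) / (9) = -1.506
  x2 = (5 - (4)·-1.506 - (-1)·-2.081) / (9) = 0.994
  x3 = (-12 - (-4)·-1.506 - (3)·0.994) / (11) = -1.910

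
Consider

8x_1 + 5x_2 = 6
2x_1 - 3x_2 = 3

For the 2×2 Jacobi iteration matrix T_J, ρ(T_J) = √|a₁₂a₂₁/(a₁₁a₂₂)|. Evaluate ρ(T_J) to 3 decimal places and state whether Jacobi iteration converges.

a₁₂a₂₁/(a₁₁a₂₂) = (5)·(2) / ((8)·(-3)) = -0.416667
ρ = √|-0.416667| = √0.416667 = 0.645
ρ < 1, so Jacobi converges

0.645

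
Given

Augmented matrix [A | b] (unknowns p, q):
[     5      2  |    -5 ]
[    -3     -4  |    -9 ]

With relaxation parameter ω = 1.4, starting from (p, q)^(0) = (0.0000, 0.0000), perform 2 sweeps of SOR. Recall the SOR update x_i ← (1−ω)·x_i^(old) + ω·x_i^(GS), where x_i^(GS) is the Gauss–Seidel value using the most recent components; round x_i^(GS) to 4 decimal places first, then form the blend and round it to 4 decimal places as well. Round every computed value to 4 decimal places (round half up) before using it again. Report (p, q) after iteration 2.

Iteration 1:
  p: GS value = (-5 - (2)·0.0000) / (5) = -1.0000;  p ← (1−ω)·0.0000 + ω·-1.0000 = -1.4000
  q: GS value = (-9 - (-3)·-1.4000) / (-4) = 3.3000;  q ← (1−ω)·0.0000 + ω·3.3000 = 4.6200
Iteration 2:
  p: GS value = (-5 - (2)·4.6200) / (5) = -2.8480;  p ← (1−ω)·-1.4000 + ω·-2.8480 = -3.4272
  q: GS value = (-9 - (-3)·-3.4272) / (-4) = 4.8204;  q ← (1−ω)·4.6200 + ω·4.8204 = 4.9006

(-3.4272, 4.9006)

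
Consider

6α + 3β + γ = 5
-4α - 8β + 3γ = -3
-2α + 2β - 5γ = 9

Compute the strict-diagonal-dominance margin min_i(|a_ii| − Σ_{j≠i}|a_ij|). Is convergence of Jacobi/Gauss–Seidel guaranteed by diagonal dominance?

1

row 1: |6| − (3+1) = 2
row 2: |-8| − (4+3) = 1
row 3: |-5| − (2+2) = 1
minimum over rows = 1 → strictly diagonally dominant (convergence guaranteed)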